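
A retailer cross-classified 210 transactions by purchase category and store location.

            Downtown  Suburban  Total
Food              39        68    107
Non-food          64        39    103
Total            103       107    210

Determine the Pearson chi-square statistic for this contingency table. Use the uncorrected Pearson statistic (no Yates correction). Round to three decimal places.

Grand total N = 210.
Expected counts (row total × column total / N):
  Food, Downtown: 107×103/210 = 52.4810
  Food, Suburban: 107×107/210 = 54.5190
  Non-food, Downtown: 103×103/210 = 50.5190
  Non-food, Suburban: 103×107/210 = 52.4810
Contributions (O − E)²/E:
  (39 − 52.4810)²/52.4810 = 3.4629
  (68 − 54.5190)²/54.5190 = 3.3335
  (64 − 50.5190)²/50.5190 = 3.5974
  (39 − 52.4810)²/52.4810 = 3.4629
χ² = 3.4629 + 3.3335 + 3.5974 + 3.4629 = 13.857

13.857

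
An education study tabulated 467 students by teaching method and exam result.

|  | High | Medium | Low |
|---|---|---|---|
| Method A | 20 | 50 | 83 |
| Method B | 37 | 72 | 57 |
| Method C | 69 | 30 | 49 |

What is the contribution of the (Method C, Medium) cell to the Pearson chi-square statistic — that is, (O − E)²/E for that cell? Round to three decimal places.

6.855

Row total (Method C) = 148; column total (Medium) = 152; N = 467.
Expected count E = 148 × 152 / 467 = 48.1713.
Contribution = (O − E)²/E = (30 − 48.1713)² / 48.1713 = 6.855.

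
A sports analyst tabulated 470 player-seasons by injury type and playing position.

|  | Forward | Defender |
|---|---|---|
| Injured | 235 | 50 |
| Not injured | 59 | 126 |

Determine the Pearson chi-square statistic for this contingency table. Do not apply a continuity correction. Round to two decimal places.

Row totals: 285, 185. Column totals: 294, 176. Grand total N = 470.
Expected counts (row total × column total / N):
  Injured, Forward: 285×294/470 = 178.2766
  Injured, Defender: 285×176/470 = 106.7234
  Not injured, Forward: 185×294/470 = 115.7234
  Not injured, Defender: 185×176/470 = 69.2766
Contributions (O − E)²/E:
  (235 − 178.2766)²/178.2766 = 18.0480
  (50 − 106.7234)²/106.7234 = 30.1484
  (59 − 115.7234)²/115.7234 = 27.8037
  (126 − 69.2766)²/69.2766 = 46.4449
χ² = 18.0480 + 30.1484 + 27.8037 + 46.4449 = 122.45

122.45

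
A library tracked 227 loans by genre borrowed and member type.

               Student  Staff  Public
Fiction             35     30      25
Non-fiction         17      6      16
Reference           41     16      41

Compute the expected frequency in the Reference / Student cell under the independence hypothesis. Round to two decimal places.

40.15

Row total (Reference) = 98; column total (Student) = 93; grand total N = 227.
Expected count = (row total × column total) / N = 98 × 93 / 227 = 40.15.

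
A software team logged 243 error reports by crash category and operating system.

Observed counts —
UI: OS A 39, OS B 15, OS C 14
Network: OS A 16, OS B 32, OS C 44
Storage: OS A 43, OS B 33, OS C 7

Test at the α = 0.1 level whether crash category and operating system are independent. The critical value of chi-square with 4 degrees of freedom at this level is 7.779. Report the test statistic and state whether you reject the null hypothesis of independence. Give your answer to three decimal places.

Row totals: 68, 92, 83. Column totals: 98, 80, 65. Grand total N = 243.
Expected counts (row total × column total / N):
  UI, OS A: 68×98/243 = 27.42387
  UI, OS B: 68×80/243 = 22.38683
  UI, OS C: 68×65/243 = 18.18930
  Network, OS A: 92×98/243 = 37.10288
  Network, OS B: 92×80/243 = 30.28807
  Network, OS C: 92×65/243 = 24.60905
  Storage, OS A: 83×98/243 = 33.47325
  Storage, OS B: 83×80/243 = 27.32510
  Storage, OS C: 83×65/243 = 22.20165
Contributions (O − E)²/E:
  (39 − 27.42387)²/27.42387 = 4.8865
  (15 − 22.38683)²/22.38683 = 2.4374
  (14 − 18.18930)²/18.18930 = 0.9649
  (16 − 37.10288)²/37.10288 = 12.0026
  (32 − 30.28807)²/30.28807 = 0.0968
  (44 − 24.60905)²/24.60905 = 15.2793
  (43 − 33.47325)²/33.47325 = 2.7114
  (33 − 27.32510)²/27.32510 = 1.1786
  (7 − 22.20165)²/22.20165 = 10.4087
χ² = 4.8865 + 2.4374 + 0.9649 + 12.0026 + 0.0968 + 15.2793 + 2.7114 + 1.1786 + 10.4087 = 49.966
df = (3−1)(3−1) = 4. Since 49.966 > 7.779, reject the null hypothesis of independence at α = 0.1.

49.966; reject H₀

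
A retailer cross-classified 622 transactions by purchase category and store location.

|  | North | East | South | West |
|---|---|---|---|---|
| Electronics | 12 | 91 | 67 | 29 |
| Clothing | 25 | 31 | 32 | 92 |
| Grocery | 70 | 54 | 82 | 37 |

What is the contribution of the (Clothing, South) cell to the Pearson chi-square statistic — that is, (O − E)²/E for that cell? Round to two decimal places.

7.93

Row total (Clothing) = 180; column total (South) = 181; N = 622.
Expected count E = 180 × 181 / 622 = 52.379.
Contribution = (O − E)²/E = (32 − 52.379)² / 52.379 = 7.93.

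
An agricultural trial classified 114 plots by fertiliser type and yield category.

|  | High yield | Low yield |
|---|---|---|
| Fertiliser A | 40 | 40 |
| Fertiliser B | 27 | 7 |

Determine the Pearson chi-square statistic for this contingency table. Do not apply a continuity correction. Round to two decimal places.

8.52

Row totals: 80, 34. Column totals: 67, 47. Grand total N = 114.
Expected counts (row total × column total / N):
  Fertiliser A, High yield: 80×67/114 = 47.018
  Fertiliser A, Low yield: 80×47/114 = 32.982
  Fertiliser B, High yield: 34×67/114 = 19.982
  Fertiliser B, Low yield: 34×47/114 = 14.018
Contributions (O − E)²/E:
  (40 − 47.018)²/47.018 = 1.0475
  (40 − 32.982)²/32.982 = 1.4933
  (27 − 19.982)²/19.982 = 2.4648
  (7 − 14.018)²/14.018 = 3.5135
χ² = 1.0475 + 1.4933 + 2.4648 + 3.5135 = 8.52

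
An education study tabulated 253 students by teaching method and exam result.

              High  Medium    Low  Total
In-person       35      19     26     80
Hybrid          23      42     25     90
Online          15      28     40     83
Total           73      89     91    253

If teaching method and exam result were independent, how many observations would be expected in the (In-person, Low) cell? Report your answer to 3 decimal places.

Row total (In-person) = 80; column total (Low) = 91; grand total N = 253.
Expected count = (row total × column total) / N = 80 × 91 / 253 = 28.775.

28.775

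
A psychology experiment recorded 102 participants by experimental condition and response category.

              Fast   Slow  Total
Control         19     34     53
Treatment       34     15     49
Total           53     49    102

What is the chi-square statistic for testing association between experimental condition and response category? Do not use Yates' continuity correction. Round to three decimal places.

Grand total N = 102.
Expected counts (row total × column total / N):
  Control, Fast: 53×53/102 = 27.5392
  Control, Slow: 53×49/102 = 25.4608
  Treatment, Fast: 49×53/102 = 25.4608
  Treatment, Slow: 49×49/102 = 23.5392
Contributions (O − E)²/E:
  (19 − 27.5392)²/27.5392 = 2.6478
  (34 − 25.4608)²/25.4608 = 2.8639
  (34 − 25.4608)²/25.4608 = 2.8639
  (15 − 23.5392)²/23.5392 = 3.0977
χ² = 2.6478 + 2.8639 + 2.8639 + 3.0977 = 11.473

11.473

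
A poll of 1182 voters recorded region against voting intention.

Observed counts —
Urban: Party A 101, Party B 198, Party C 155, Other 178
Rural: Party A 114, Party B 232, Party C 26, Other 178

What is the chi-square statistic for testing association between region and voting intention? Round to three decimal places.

90.159

Row totals: 632, 550. Column totals: 215, 430, 181, 356. Grand total N = 1182.
Expected counts (row total × column total / N):
  Urban, Party A: 632×215/1182 = 114.9577
  Urban, Party B: 632×430/1182 = 229.9154
  Urban, Party C: 632×181/1182 = 96.7783
  Urban, Other: 632×356/1182 = 190.3486
  Rural, Party A: 550×215/1182 = 100.0423
  Rural, Party B: 550×430/1182 = 200.0846
  Rural, Party C: 550×181/1182 = 84.2217
  Rural, Other: 550×356/1182 = 165.6514
Contributions (O − E)²/E:
  (101 − 114.9577)²/114.9577 = 1.6947
  (198 − 229.9154)²/229.9154 = 4.4303
  (155 − 96.7783)²/96.7783 = 35.0261
  (178 − 190.3486)²/190.3486 = 0.8011
  (114 − 100.0423)²/100.0423 = 1.9474
  (232 − 200.0846)²/200.0846 = 5.0908
  (26 − 84.2217)²/84.2217 = 40.2481
  (178 − 165.6514)²/165.6514 = 0.9205
χ² = 1.6947 + 4.4303 + 35.0261 + 0.8011 + 1.9474 + 5.0908 + 40.2481 + 0.9205 = 90.159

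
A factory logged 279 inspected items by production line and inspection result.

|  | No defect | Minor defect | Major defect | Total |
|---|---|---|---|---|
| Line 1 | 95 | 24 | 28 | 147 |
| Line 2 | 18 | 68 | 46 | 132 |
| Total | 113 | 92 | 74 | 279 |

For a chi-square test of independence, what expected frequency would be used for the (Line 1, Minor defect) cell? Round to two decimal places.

48.47

Row total (Line 1) = 147; column total (Minor defect) = 92; grand total N = 279.
Expected count = (row total × column total) / N = 147 × 92 / 279 = 48.47.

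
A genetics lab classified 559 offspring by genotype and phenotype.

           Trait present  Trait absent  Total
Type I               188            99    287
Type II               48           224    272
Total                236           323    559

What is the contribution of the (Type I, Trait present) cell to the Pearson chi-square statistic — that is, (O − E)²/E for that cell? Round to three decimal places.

36.864

Row total (Type I) = 287; column total (Trait present) = 236; N = 559.
Expected count E = 287 × 236 / 559 = 121.1664.
Contribution = (O − E)²/E = (188 − 121.1664)² / 121.1664 = 36.864.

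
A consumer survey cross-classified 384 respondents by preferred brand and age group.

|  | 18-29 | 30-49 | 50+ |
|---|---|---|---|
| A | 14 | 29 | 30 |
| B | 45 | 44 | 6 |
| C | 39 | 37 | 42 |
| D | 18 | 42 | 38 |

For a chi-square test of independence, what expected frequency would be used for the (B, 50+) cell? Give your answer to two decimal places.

28.70

Row total (B) = 95; column total (50+) = 116; grand total N = 384.
Expected count = (row total × column total) / N = 95 × 116 / 384 = 28.70.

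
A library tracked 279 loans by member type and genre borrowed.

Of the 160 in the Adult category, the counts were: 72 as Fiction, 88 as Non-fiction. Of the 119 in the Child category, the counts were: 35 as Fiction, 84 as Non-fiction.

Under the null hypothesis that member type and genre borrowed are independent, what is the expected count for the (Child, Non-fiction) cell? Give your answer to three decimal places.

73.362

Row total (Child) = 119; column total (Non-fiction) = 172; grand total N = 279.
Expected count = (row total × column total) / N = 119 × 172 / 279 = 73.362.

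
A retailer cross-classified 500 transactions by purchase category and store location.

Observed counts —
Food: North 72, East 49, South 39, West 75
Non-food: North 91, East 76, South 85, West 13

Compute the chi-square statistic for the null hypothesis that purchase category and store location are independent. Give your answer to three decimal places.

67.235

Row totals: 235, 265. Column totals: 163, 125, 124, 88. Grand total N = 500.
Expected counts (row total × column total / N):
  Food, North: 235×163/500 = 76.6100
  Food, East: 235×125/500 = 58.7500
  Food, South: 235×124/500 = 58.2800
  Food, West: 235×88/500 = 41.3600
  Non-food, North: 265×163/500 = 86.3900
  Non-food, East: 265×125/500 = 66.2500
  Non-food, South: 265×124/500 = 65.7200
  Non-food, West: 265×88/500 = 46.6400
Contributions (O − E)²/E:
  (72 − 76.6100)²/76.6100 = 0.2774
  (49 − 58.7500)²/58.7500 = 1.6181
  (39 − 58.2800)²/58.2800 = 6.3781
  (75 − 41.3600)²/41.3600 = 27.3610
  (91 − 86.3900)²/86.3900 = 0.2460
  (76 − 66.2500)²/66.2500 = 1.4349
  (85 − 65.7200)²/65.7200 = 5.6561
  (13 − 46.6400)²/46.6400 = 24.2635
χ² = 0.2774 + 1.6181 + 6.3781 + 27.3610 + 0.2460 + 1.4349 + 5.6561 + 24.2635 = 67.235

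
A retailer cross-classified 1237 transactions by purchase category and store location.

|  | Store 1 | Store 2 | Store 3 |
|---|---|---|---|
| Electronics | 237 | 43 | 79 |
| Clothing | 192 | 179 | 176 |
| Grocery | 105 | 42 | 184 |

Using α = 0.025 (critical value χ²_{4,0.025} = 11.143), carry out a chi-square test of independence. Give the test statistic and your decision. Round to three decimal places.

179.040; reject H₀

Row totals: 359, 547, 331. Column totals: 534, 264, 439. Grand total N = 1237.
Expected counts (row total × column total / N):
  Electronics, Store 1: 359×534/1237 = 154.9766
  Electronics, Store 2: 359×264/1237 = 76.6176
  Electronics, Store 3: 359×439/1237 = 127.4058
  Clothing, Store 1: 547×534/1237 = 236.1342
  Clothing, Store 2: 547×264/1237 = 116.7405
  Clothing, Store 3: 547×439/1237 = 194.1253
  Grocery, Store 1: 331×534/1237 = 142.8892
  Grocery, Store 2: 331×264/1237 = 70.6419
  Grocery, Store 3: 331×439/1237 = 117.4689
Contributions (O − E)²/E:
  (237 − 154.9766)²/154.9766 = 43.4120
  (43 − 76.6176)²/76.6176 = 14.7504
  (79 − 127.4058)²/127.4058 = 18.3910
  (192 − 236.1342)²/236.1342 = 8.2488
  (179 − 116.7405)²/116.7405 = 33.2039
  (176 − 194.1253)²/194.1253 = 1.6923
  (105 − 142.8892)²/142.8892 = 10.0469
  (42 − 70.6419)²/70.6419 = 11.6129
  (184 − 117.4689)²/117.4689 = 37.6814
χ² = 43.4120 + 14.7504 + 18.3910 + 8.2488 + 33.2039 + 1.6923 + 10.0469 + 11.6129 + 37.6814 = 179.040
df = (3−1)(3−1) = 4. Since 179.040 > 11.143, reject the null hypothesis of independence at α = 0.025.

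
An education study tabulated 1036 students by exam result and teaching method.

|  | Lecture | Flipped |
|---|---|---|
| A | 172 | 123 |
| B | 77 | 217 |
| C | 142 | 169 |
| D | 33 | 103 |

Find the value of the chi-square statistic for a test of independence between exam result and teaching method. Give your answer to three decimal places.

Row totals: 295, 294, 311, 136. Column totals: 424, 612. Grand total N = 1036.
Expected counts (row total × column total / N):
  A, Lecture: 295×424/1036 = 120.7336
  A, Flipped: 295×612/1036 = 174.2664
  B, Lecture: 294×424/1036 = 120.3243
  B, Flipped: 294×612/1036 = 173.6757
  C, Lecture: 311×424/1036 = 127.2819
  C, Flipped: 311×612/1036 = 183.7181
  D, Lecture: 136×424/1036 = 55.6602
  D, Flipped: 136×612/1036 = 80.3398
Contributions (O − E)²/E:
  (172 − 120.7336)²/120.7336 = 21.7690
  (123 − 174.2664)²/174.2664 = 15.0818
  (77 − 120.3243)²/120.3243 = 15.5995
  (217 − 173.6757)²/173.6757 = 10.8075
  (142 − 127.2819)²/127.2819 = 1.7019
  (169 − 183.7181)²/183.7181 = 1.1791
  (33 − 55.6602)²/55.6602 = 9.2253
  (103 − 80.3398)²/80.3398 = 6.3914
χ² = 21.7690 + 15.0818 + 15.5995 + 10.8075 + 1.7019 + 1.1791 + 9.2253 + 6.3914 = 81.756

81.756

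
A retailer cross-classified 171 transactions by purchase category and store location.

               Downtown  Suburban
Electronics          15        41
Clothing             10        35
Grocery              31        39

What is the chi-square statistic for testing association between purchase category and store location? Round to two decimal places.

Row totals: 56, 45, 70. Column totals: 56, 115. Grand total N = 171.
Expected counts (row total × column total / N):
  Electronics, Downtown: 56×56/171 = 18.339
  Electronics, Suburban: 56×115/171 = 37.661
  Clothing, Downtown: 45×56/171 = 14.737
  Clothing, Suburban: 45×115/171 = 30.263
  Grocery, Downtown: 70×56/171 = 22.924
  Grocery, Suburban: 70×115/171 = 47.076
Contributions (O − E)²/E:
  (15 − 18.339)²/18.339 = 0.6079
  (41 − 37.661)²/37.661 = 0.2960
  (10 − 14.737)²/14.737 = 1.5226
  (35 − 30.263)²/30.263 = 0.7415
  (31 − 22.924)²/22.924 = 2.8451
  (39 − 47.076)²/47.076 = 1.3855
χ² = 0.6079 + 0.2960 + 1.5226 + 0.7415 + 2.8451 + 1.3855 = 7.40

7.40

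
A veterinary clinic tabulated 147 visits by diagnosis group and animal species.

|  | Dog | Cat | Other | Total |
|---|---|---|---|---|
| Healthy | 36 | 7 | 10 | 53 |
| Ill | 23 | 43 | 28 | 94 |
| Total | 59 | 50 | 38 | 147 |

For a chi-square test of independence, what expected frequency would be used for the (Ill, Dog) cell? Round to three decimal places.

Row total (Ill) = 94; column total (Dog) = 59; grand total N = 147.
Expected count = (row total × column total) / N = 94 × 59 / 147 = 37.728.

37.728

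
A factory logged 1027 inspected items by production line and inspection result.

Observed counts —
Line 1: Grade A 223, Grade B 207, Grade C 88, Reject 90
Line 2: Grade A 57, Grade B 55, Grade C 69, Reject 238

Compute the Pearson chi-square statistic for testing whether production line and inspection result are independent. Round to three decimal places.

228.639

Row totals: 608, 419. Column totals: 280, 262, 157, 328. Grand total N = 1027.
Expected counts (row total × column total / N):
  Line 1, Grade A: 608×280/1027 = 165.76436
  Line 1, Grade B: 608×262/1027 = 155.10808
  Line 1, Grade C: 608×157/1027 = 92.94645
  Line 1, Reject: 608×328/1027 = 194.18111
  Line 2, Grade A: 419×280/1027 = 114.23564
  Line 2, Grade B: 419×262/1027 = 106.89192
  Line 2, Grade C: 419×157/1027 = 64.05355
  Line 2, Reject: 419×328/1027 = 133.81889
Contributions (O − E)²/E:
  (223 − 165.76436)²/165.76436 = 19.7625
  (207 − 155.10808)²/155.10808 = 17.3606
  (88 − 92.94645)²/92.94645 = 0.2632
  (90 − 194.18111)²/194.18111 = 55.8947
  (57 − 114.23564)²/114.23564 = 28.6769
  (55 − 106.89192)²/106.89192 = 25.1915
  (69 − 64.05355)²/64.05355 = 0.3820
  (238 − 133.81889)²/133.81889 = 81.1074
χ² = 19.7625 + 17.3606 + 0.2632 + 55.8947 + 28.6769 + 25.1915 + 0.3820 + 81.1074 = 228.639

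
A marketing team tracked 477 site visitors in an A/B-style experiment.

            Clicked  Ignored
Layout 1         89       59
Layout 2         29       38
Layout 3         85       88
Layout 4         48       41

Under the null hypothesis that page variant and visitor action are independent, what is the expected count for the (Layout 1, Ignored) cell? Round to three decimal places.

Row total (Layout 1) = 148; column total (Ignored) = 226; grand total N = 477.
Expected count = (row total × column total) / N = 148 × 226 / 477 = 70.122.

70.122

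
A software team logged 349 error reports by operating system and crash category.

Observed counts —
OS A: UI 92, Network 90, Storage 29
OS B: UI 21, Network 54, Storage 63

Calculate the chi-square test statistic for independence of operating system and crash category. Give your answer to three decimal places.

53.236

Row totals: 211, 138. Column totals: 113, 144, 92. Grand total N = 349.
Expected counts (row total × column total / N):
  OS A, UI: 211×113/349 = 68.3181
  OS A, Network: 211×144/349 = 87.0602
  OS A, Storage: 211×92/349 = 55.6218
  OS B, UI: 138×113/349 = 44.6819
  OS B, Network: 138×144/349 = 56.9398
  OS B, Storage: 138×92/349 = 36.3782
Contributions (O − E)²/E:
  (92 − 68.3181)²/68.3181 = 8.2091
  (90 − 87.0602)²/87.0602 = 0.0993
  (29 − 55.6218)²/55.6218 = 12.7418
  (21 − 44.6819)²/44.6819 = 12.5517
  (54 − 56.9398)²/56.9398 = 0.1518
  (63 − 36.3782)²/36.3782 = 19.4820
χ² = 8.2091 + 0.0993 + 12.7418 + 12.5517 + 0.1518 + 19.4820 = 53.236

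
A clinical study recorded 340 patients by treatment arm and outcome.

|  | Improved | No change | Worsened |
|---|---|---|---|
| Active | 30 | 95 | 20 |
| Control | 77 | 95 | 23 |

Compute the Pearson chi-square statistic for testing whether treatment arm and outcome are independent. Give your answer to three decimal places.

13.800

Row totals: 145, 195. Column totals: 107, 190, 43. Grand total N = 340.
Expected counts (row total × column total / N):
  Active, Improved: 145×107/340 = 45.6324
  Active, No change: 145×190/340 = 81.0294
  Active, Worsened: 145×43/340 = 18.3382
  Control, Improved: 195×107/340 = 61.3676
  Control, No change: 195×190/340 = 108.9706
  Control, Worsened: 195×43/340 = 24.6618
Contributions (O − E)²/E:
  (30 − 45.6324)²/45.6324 = 5.3552
  (95 − 81.0294)²/81.0294 = 2.4087
  (20 − 18.3382)²/18.3382 = 0.1506
  (77 − 61.3676)²/61.3676 = 3.9821
  (95 − 108.9706)²/108.9706 = 1.7911
  (23 − 24.6618)²/24.6618 = 0.1120
χ² = 5.3552 + 2.4087 + 0.1506 + 3.9821 + 1.7911 + 0.1120 = 13.800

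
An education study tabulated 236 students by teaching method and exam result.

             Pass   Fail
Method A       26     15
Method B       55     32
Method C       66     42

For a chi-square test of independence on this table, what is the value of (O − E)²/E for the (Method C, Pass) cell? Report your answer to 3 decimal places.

Row total (Method C) = 108; column total (Pass) = 147; N = 236.
Expected count E = 108 × 147 / 236 = 67.2712.
Contribution = (O − E)²/E = (66 − 67.2712)² / 67.2712 = 0.024.

0.024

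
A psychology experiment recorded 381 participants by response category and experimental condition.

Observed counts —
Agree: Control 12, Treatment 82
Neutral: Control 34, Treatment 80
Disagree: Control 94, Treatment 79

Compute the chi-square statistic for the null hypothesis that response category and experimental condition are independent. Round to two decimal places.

48.63

Row totals: 94, 114, 173. Column totals: 140, 241. Grand total N = 381.
Expected counts (row total × column total / N):
  Agree, Control: 94×140/381 = 34.541
  Agree, Treatment: 94×241/381 = 59.459
  Neutral, Control: 114×140/381 = 41.890
  Neutral, Treatment: 114×241/381 = 72.110
  Disagree, Control: 173×140/381 = 63.570
  Disagree, Treatment: 173×241/381 = 109.430
Contributions (O − E)²/E:
  (12 − 34.541)²/34.541 = 14.7100
  (82 − 59.459)²/59.459 = 8.5453
  (34 − 41.890)²/41.890 = 1.4861
  (80 − 72.110)²/72.110 = 0.8633
  (94 − 63.570)²/63.570 = 14.5664
  (79 − 109.430)²/109.430 = 8.4619
χ² = 14.7100 + 8.5453 + 1.4861 + 0.8633 + 14.5664 + 8.4619 = 48.63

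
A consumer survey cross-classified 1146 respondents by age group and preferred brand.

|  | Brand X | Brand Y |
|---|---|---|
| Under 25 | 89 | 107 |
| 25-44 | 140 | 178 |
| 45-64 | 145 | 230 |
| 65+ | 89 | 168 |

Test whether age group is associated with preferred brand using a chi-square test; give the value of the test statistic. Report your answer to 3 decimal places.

Row totals: 196, 318, 375, 257. Column totals: 463, 683. Grand total N = 1146.
Expected counts (row total × column total / N):
  Under 25, Brand X: 196×463/1146 = 79.1867
  Under 25, Brand Y: 196×683/1146 = 116.8133
  25-44, Brand X: 318×463/1146 = 128.4764
  25-44, Brand Y: 318×683/1146 = 189.5236
  45-64, Brand X: 375×463/1146 = 151.5052
  45-64, Brand Y: 375×683/1146 = 223.4948
  65+, Brand X: 257×463/1146 = 103.8316
  65+, Brand Y: 257×683/1146 = 153.1684
Contributions (O − E)²/E:
  (89 − 79.1867)²/79.1867 = 1.2161
  (107 − 116.8133)²/116.8133 = 0.8244
  (140 − 128.4764)²/128.4764 = 1.0336
  (178 − 189.5236)²/189.5236 = 0.7007
  (145 − 151.5052)²/151.5052 = 0.2793
  (230 − 223.4948)²/223.4948 = 0.1893
  (89 − 103.8316)²/103.8316 = 2.1186
  (168 − 153.1684)²/153.1684 = 1.4362
χ² = 1.2161 + 0.8244 + 1.0336 + 0.7007 + 0.2793 + 0.1893 + 2.1186 + 1.4362 = 7.798

7.798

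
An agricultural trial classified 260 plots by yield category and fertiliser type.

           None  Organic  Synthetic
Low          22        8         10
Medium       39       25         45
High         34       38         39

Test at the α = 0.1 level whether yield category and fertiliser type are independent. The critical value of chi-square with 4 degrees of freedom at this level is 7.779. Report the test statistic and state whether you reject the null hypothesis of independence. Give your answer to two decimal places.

Row totals: 40, 109, 111. Column totals: 95, 71, 94. Grand total N = 260.
Expected counts (row total × column total / N):
  Low, None: 40×95/260 = 14.615
  Low, Organic: 40×71/260 = 10.923
  Low, Synthetic: 40×94/260 = 14.462
  Medium, None: 109×95/260 = 39.827
  Medium, Organic: 109×71/260 = 29.765
  Medium, Synthetic: 109×94/260 = 39.408
  High, None: 111×95/260 = 40.558
  High, Organic: 111×71/260 = 30.312
  High, Synthetic: 111×94/260 = 40.131
Contributions (O − E)²/E:
  (22 − 14.615)²/14.615 = 3.7317
  (8 − 10.923)²/10.923 = 0.7822
  (10 − 14.462)²/14.462 = 1.3767
  (39 − 39.827)²/39.827 = 0.0172
  (25 − 29.765)²/29.765 = 0.7628
  (45 − 39.408)²/39.408 = 0.7935
  (34 − 40.558)²/40.558 = 1.0604
  (38 − 30.312)²/30.312 = 1.9499
  (39 − 40.131)²/40.131 = 0.0319
χ² = 3.7317 + 0.7822 + 1.3767 + 0.0172 + 0.7628 + 0.7935 + 1.0604 + 1.9499 + 0.0319 = 10.51
df = (3−1)(3−1) = 4. Since 10.51 > 7.779, reject the null hypothesis of independence at α = 0.1.

10.51; reject H₀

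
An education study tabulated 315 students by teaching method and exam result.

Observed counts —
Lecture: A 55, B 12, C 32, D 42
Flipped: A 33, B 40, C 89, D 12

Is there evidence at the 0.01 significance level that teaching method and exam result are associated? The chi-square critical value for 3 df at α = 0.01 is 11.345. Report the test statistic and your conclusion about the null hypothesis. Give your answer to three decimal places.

61.311; reject H₀

Row totals: 141, 174. Column totals: 88, 52, 121, 54. Grand total N = 315.
Expected counts (row total × column total / N):
  Lecture, A: 141×88/315 = 39.3905
  Lecture, B: 141×52/315 = 23.2762
  Lecture, C: 141×121/315 = 54.1619
  Lecture, D: 141×54/315 = 24.1714
  Flipped, A: 174×88/315 = 48.6095
  Flipped, B: 174×52/315 = 28.7238
  Flipped, C: 174×121/315 = 66.8381
  Flipped, D: 174×54/315 = 29.8286
Contributions (O − E)²/E:
  (55 − 39.3905)²/39.3905 = 6.1857
  (12 − 23.2762)²/23.2762 = 5.4628
  (32 − 54.1619)²/54.1619 = 9.0682
  (42 − 24.1714)²/24.1714 = 13.1502
  (33 − 48.6095)²/48.6095 = 5.0125
  (40 − 28.7238)²/28.7238 = 4.4267
  (89 − 66.8381)²/66.8381 = 7.3484
  (12 − 29.8286)²/29.8286 = 10.6562
χ² = 6.1857 + 5.4628 + 9.0682 + 13.1502 + 5.0125 + 4.4267 + 7.3484 + 10.6562 = 61.311
df = (2−1)(4−1) = 3. Since 61.311 > 11.345, reject the null hypothesis of independence at α = 0.01.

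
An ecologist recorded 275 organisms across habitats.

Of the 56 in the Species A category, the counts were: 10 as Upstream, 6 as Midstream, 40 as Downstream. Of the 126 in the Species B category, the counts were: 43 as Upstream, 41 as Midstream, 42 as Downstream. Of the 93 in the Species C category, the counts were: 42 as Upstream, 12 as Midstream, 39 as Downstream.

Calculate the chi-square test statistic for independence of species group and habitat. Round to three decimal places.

Row totals: 56, 126, 93. Column totals: 95, 59, 121. Grand total N = 275.
Expected counts (row total × column total / N):
  Species A, Upstream: 56×95/275 = 19.3455
  Species A, Midstream: 56×59/275 = 12.0145
  Species A, Downstream: 56×121/275 = 24.6400
  Species B, Upstream: 126×95/275 = 43.5273
  Species B, Midstream: 126×59/275 = 27.0327
  Species B, Downstream: 126×121/275 = 55.4400
  Species C, Upstream: 93×95/275 = 32.1273
  Species C, Midstream: 93×59/275 = 19.9527
  Species C, Downstream: 93×121/275 = 40.9200
Contributions (O − E)²/E:
  (10 − 19.3455)²/19.3455 = 4.5147
  (6 − 12.0145)²/12.0145 = 3.0109
  (40 − 24.6400)²/24.6400 = 9.5751
  (43 − 43.5273)²/43.5273 = 0.0064
  (41 − 27.0327)²/27.0327 = 7.2166
  (42 − 55.4400)²/55.4400 = 3.2582
  (42 − 32.1273)²/32.1273 = 3.0339
  (12 − 19.9527)²/19.9527 = 3.1698
  (39 − 40.9200)²/40.9200 = 0.0901
χ² = 4.5147 + 3.0109 + 9.5751 + 0.0064 + 7.2166 + 3.2582 + 3.0339 + 3.1698 + 0.0901 = 33.876

33.876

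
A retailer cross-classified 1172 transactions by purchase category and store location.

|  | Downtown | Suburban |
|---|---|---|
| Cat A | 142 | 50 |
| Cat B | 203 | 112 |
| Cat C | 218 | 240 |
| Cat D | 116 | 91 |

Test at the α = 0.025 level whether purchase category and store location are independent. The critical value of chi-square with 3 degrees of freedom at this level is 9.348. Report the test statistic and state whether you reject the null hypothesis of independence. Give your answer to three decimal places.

Row totals: 192, 315, 458, 207. Column totals: 679, 493. Grand total N = 1172.
Expected counts (row total × column total / N):
  Cat A, Downtown: 192×679/1172 = 111.2355
  Cat A, Suburban: 192×493/1172 = 80.7645
  Cat B, Downtown: 315×679/1172 = 182.4957
  Cat B, Suburban: 315×493/1172 = 132.5043
  Cat C, Downtown: 458×679/1172 = 265.3430
  Cat C, Suburban: 458×493/1172 = 192.6570
  Cat D, Downtown: 207×679/1172 = 119.9258
  Cat D, Suburban: 207×493/1172 = 87.0742
Contributions (O − E)²/E:
  (142 − 111.2355)²/111.2355 = 8.5086
  (50 − 80.7645)²/80.7645 = 11.7187
  (203 − 182.4957)²/182.4957 = 2.3038
  (112 − 132.5043)²/132.5043 = 3.1729
  (218 − 265.3430)²/265.3430 = 8.4470
  (240 − 192.6570)²/192.6570 = 11.6339
  (116 − 119.9258)²/119.9258 = 0.1285
  (91 − 87.0742)²/87.0742 = 0.1770
χ² = 8.5086 + 11.7187 + 2.3038 + 3.1729 + 8.4470 + 11.6339 + 0.1285 + 0.1770 = 46.090
df = (4−1)(2−1) = 3. Since 46.090 > 9.348, reject the null hypothesis of independence at α = 0.025.

46.090; reject H₀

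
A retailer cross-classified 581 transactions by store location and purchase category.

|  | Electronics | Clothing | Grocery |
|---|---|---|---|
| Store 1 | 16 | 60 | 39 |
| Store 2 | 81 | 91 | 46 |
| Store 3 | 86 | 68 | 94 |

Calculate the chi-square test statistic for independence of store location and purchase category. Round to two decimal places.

Row totals: 115, 218, 248. Column totals: 183, 219, 179. Grand total N = 581.
Expected counts (row total × column total / N):
  Store 1, Electronics: 115×183/581 = 36.222
  Store 1, Clothing: 115×219/581 = 43.348
  Store 1, Grocery: 115×179/581 = 35.430
  Store 2, Electronics: 218×183/581 = 68.664
  Store 2, Clothing: 218×219/581 = 82.172
  Store 2, Grocery: 218×179/581 = 67.164
  Store 3, Electronics: 248×183/581 = 78.114
  Store 3, Clothing: 248×219/581 = 93.480
  Store 3, Grocery: 248×179/581 = 76.406
Contributions (O − E)²/E:
  (16 − 36.222)²/36.222 = 11.2895
  (60 − 43.348)²/43.348 = 6.3968
  (39 − 35.430)²/35.430 = 0.3597
  (81 − 68.664)²/68.664 = 2.2163
  (91 − 82.172)²/82.172 = 0.9484
  (46 − 67.164)²/67.164 = 6.6690
  (86 − 78.114)²/78.114 = 0.7961
  (68 − 93.480)²/93.480 = 6.9451
  (94 − 76.406)²/76.406 = 4.0514
χ² = 11.2895 + 6.3968 + 0.3597 + 2.2163 + 0.9484 + 6.6690 + 0.7961 + 6.9451 + 4.0514 = 39.67

39.67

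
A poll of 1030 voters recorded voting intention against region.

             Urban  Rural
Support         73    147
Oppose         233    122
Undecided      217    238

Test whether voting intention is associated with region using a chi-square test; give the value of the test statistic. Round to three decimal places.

60.333

Row totals: 220, 355, 455. Column totals: 523, 507. Grand total N = 1030.
Expected counts (row total × column total / N):
  Support, Urban: 220×523/1030 = 111.7087
  Support, Rural: 220×507/1030 = 108.2913
  Oppose, Urban: 355×523/1030 = 180.2573
  Oppose, Rural: 355×507/1030 = 174.7427
  Undecided, Urban: 455×523/1030 = 231.0340
  Undecided, Rural: 455×507/1030 = 223.9660
Contributions (O − E)²/E:
  (73 − 111.7087)²/111.7087 = 13.4131
  (147 − 108.2913)²/108.2913 = 13.8364
  (233 − 180.2573)²/180.2573 = 15.4323
  (122 − 174.7427)²/174.7427 = 15.9194
  (217 − 231.0340)²/231.0340 = 0.8525
  (238 − 223.9660)²/223.9660 = 0.8794
χ² = 13.4131 + 13.8364 + 15.4323 + 15.9194 + 0.8525 + 0.8794 = 60.333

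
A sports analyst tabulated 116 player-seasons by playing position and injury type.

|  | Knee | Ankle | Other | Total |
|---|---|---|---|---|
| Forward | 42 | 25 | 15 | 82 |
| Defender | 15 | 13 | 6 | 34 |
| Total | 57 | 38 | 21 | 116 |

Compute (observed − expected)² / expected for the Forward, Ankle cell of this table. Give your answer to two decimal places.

Row total (Forward) = 82; column total (Ankle) = 38; N = 116.
Expected count E = 82 × 38 / 116 = 26.862.
Contribution = (O − E)²/E = (25 − 26.862)² / 26.862 = 0.13.

0.13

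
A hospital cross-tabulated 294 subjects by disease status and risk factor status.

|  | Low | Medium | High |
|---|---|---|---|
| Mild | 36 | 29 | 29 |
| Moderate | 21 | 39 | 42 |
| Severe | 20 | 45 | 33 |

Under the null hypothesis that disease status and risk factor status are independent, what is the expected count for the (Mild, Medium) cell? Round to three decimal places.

Row total (Mild) = 94; column total (Medium) = 113; grand total N = 294.
Expected count = (row total × column total) / N = 94 × 113 / 294 = 36.129.

36.129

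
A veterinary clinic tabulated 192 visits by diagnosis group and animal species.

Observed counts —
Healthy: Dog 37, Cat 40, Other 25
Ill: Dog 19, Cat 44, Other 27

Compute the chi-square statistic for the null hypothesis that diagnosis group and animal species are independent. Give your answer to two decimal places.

Row totals: 102, 90. Column totals: 56, 84, 52. Grand total N = 192.
Expected counts (row total × column total / N):
  Healthy, Dog: 102×56/192 = 29.750
  Healthy, Cat: 102×84/192 = 44.625
  Healthy, Other: 102×52/192 = 27.625
  Ill, Dog: 90×56/192 = 26.250
  Ill, Cat: 90×84/192 = 39.375
  Ill, Other: 90×52/192 = 24.375
Contributions (O − E)²/E:
  (37 − 29.750)²/29.750 = 1.7668
  (40 − 44.625)²/44.625 = 0.4793
  (25 − 27.625)²/27.625 = 0.2494
  (19 − 26.250)²/26.250 = 2.0024
  (44 − 39.375)²/39.375 = 0.5433
  (27 − 24.375)²/24.375 = 0.2827
χ² = 1.7668 + 0.4793 + 0.2494 + 2.0024 + 0.5433 + 0.2827 = 5.32

5.32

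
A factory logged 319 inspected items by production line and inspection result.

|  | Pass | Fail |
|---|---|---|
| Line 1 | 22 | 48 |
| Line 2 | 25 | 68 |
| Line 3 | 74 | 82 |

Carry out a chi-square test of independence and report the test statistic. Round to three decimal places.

Row totals: 70, 93, 156. Column totals: 121, 198. Grand total N = 319.
Expected counts (row total × column total / N):
  Line 1, Pass: 70×121/319 = 26.5517
  Line 1, Fail: 70×198/319 = 43.4483
  Line 2, Pass: 93×121/319 = 35.2759
  Line 2, Fail: 93×198/319 = 57.7241
  Line 3, Pass: 156×121/319 = 59.1724
  Line 3, Fail: 156×198/319 = 96.8276
Contributions (O − E)²/E:
  (22 − 26.5517)²/26.5517 = 0.7803
  (48 − 43.4483)²/43.4483 = 0.4768
  (25 − 35.2759)²/35.2759 = 2.9934
  (68 − 57.7241)²/57.7241 = 1.8293
  (74 − 59.1724)²/59.1724 = 3.7155
  (82 − 96.8276)²/96.8276 = 2.2706
χ² = 0.7803 + 0.4768 + 2.9934 + 1.8293 + 3.7155 + 2.2706 = 12.066

12.066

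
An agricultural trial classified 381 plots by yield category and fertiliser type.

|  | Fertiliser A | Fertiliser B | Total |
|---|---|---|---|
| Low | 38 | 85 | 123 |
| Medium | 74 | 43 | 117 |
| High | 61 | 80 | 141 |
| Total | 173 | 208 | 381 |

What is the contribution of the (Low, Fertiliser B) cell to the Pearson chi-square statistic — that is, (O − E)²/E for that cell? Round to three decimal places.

Row total (Low) = 123; column total (Fertiliser B) = 208; N = 381.
Expected count E = 123 × 208 / 381 = 67.1496.
Contribution = (O − E)²/E = (85 − 67.1496)² / 67.1496 = 4.745.

4.745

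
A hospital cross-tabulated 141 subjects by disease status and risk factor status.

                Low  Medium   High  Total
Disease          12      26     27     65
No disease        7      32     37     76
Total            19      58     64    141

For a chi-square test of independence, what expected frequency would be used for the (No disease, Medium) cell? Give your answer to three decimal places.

31.262

Row total (No disease) = 76; column total (Medium) = 58; grand total N = 141.
Expected count = (row total × column total) / N = 76 × 58 / 141 = 31.262.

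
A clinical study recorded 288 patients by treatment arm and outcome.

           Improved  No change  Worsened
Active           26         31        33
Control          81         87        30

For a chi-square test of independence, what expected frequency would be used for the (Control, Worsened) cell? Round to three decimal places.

Row total (Control) = 198; column total (Worsened) = 63; grand total N = 288.
Expected count = (row total × column total) / N = 198 × 63 / 288 = 43.313.

43.313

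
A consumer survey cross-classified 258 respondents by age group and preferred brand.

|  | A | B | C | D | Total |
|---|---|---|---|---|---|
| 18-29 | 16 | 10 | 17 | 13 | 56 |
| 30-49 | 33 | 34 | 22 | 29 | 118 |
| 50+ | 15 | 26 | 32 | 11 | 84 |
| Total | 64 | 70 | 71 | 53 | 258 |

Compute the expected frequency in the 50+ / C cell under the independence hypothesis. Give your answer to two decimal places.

Row total (50+) = 84; column total (C) = 71; grand total N = 258.
Expected count = (row total × column total) / N = 84 × 71 / 258 = 23.12.

23.12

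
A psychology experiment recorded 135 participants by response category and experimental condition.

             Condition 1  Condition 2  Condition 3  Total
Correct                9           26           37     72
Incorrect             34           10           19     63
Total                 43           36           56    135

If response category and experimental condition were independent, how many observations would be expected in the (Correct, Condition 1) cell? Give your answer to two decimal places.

22.93

Row total (Correct) = 72; column total (Condition 1) = 43; grand total N = 135.
Expected count = (row total × column total) / N = 72 × 43 / 135 = 22.93.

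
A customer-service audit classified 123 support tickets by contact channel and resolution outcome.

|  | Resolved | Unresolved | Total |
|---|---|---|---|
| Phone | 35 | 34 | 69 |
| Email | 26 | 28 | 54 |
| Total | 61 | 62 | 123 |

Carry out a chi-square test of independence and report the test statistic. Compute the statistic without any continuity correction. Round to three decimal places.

0.080

Grand total N = 123.
Expected counts (row total × column total / N):
  Phone, Resolved: 69×61/123 = 34.2195
  Phone, Unresolved: 69×62/123 = 34.7805
  Email, Resolved: 54×61/123 = 26.7805
  Email, Unresolved: 54×62/123 = 27.2195
Contributions (O − E)²/E:
  (35 − 34.2195)²/34.2195 = 0.0178
  (34 − 34.7805)²/34.7805 = 0.0175
  (26 − 26.7805)²/26.7805 = 0.0227
  (28 − 27.2195)²/27.2195 = 0.0224
χ² = 0.0178 + 0.0175 + 0.0227 + 0.0224 = 0.080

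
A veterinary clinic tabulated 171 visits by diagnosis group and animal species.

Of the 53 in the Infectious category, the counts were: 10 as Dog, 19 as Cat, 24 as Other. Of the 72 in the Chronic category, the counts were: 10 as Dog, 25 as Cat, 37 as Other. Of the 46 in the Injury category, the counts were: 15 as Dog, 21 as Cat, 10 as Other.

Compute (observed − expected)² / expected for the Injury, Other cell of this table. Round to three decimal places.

4.335

Row total (Injury) = 46; column total (Other) = 71; N = 171.
Expected count E = 46 × 71 / 171 = 19.0994.
Contribution = (O − E)²/E = (10 − 19.0994)² / 19.0994 = 4.335.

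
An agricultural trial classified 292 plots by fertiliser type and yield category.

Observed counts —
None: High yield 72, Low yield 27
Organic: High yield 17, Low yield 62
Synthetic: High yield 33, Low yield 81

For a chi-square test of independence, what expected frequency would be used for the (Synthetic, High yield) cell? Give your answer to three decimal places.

Row total (Synthetic) = 114; column total (High yield) = 122; grand total N = 292.
Expected count = (row total × column total) / N = 114 × 122 / 292 = 47.630.

47.630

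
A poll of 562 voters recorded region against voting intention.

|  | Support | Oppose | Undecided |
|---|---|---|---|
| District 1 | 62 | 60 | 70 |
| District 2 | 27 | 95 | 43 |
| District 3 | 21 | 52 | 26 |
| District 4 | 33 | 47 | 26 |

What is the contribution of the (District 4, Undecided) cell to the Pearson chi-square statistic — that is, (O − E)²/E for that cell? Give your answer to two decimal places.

0.84

Row total (District 4) = 106; column total (Undecided) = 165; N = 562.
Expected count E = 106 × 165 / 562 = 31.121.
Contribution = (O − E)²/E = (26 − 31.121)² / 31.121 = 0.84.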